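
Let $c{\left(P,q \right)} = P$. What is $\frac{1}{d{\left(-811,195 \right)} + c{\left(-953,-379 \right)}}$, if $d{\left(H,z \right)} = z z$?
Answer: $\frac{1}{37072} \approx 2.6975 \cdot 10^{-5}$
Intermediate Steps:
$d{\left(H,z \right)} = z^{2}$
$\frac{1}{d{\left(-811,195 \right)} + c{\left(-953,-379 \right)}} = \frac{1}{195^{2} - 953} = \frac{1}{38025 - 953} = \frac{1}{37072}$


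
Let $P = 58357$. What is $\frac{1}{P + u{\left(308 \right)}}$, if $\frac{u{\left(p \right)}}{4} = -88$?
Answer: $\frac{1}{58005} \approx 1.724 \cdot 10^{-5}$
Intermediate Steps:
$u{\left(p \right)} = -352$ ($u{\left(p \right)} = 4 \left(-88\right) = -352$)
$\frac{1}{P + u{\left(308 \right)}} = \frac{1}{58357 - 352} = \frac{1}{58005}$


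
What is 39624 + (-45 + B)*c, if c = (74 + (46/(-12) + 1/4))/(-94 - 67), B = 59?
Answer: 5467267/138 ≈ 39618.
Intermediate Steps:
c = -845/1932 (c = (74 + (46*(-1/12) + 1*(1/4)))/(-161) = (74 + (-23/6 + 1/4))*(-1/161) = (74 - 43/12)*(-1/161) = (845/12)*(-1/161) = -845/1932 ≈ -0.43737)
39624 + (-45 + B)*c = 39624 + (-45 + 59)*(-845/1932) = 39624 + 14*(-845/1932) = 39624 - 845/138 = 5467267/138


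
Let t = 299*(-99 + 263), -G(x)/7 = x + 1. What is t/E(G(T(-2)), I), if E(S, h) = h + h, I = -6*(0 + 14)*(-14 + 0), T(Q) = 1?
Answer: 12259/588 ≈ 20.849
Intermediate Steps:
G(x) = -7 - 7*x (G(x) = -7*(x + 1) = -7*(1 + x) = -7 - 7*x)
I = 1176 (I = -84*(-14) = -6*(-196) = 1176)
E(S, h) = 2*h
t = 49036 (t = 299*164 = 49036)
t/E(G(T(-2)), I) = 49036/((2*1176)) = 49036/2352 = 49036*(1/2352) = 12259/588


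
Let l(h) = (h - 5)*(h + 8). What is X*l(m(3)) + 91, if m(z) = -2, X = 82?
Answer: -3353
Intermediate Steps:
l(h) = (-5 + h)*(8 + h)
X*l(m(3)) + 91 = 82*(-40 + (-2)**2 + 3*(-2)) + 91 = 82*(-40 + 4 - 6) + 91 = 82*(-42) + 91 = -3444 + 91 = -3353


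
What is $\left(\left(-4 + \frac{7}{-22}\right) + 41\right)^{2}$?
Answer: $\frac{651249}{484} \approx 1345.6$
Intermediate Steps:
$\left(\left(-4 + \frac{7}{-22}\right) + 41\right)^{2} = \left(\left(-4 + 7 \left(- \frac{1}{22}\right)\right) + 41\right)^{2} = \left(\left(-4 - \frac{7}{22}\right) + 41\right)^{2} = \left(- \frac{95}{22} + 41\right)^{2} = \left(\frac{807}{22}\right)^{2} = \frac{651249}{484}$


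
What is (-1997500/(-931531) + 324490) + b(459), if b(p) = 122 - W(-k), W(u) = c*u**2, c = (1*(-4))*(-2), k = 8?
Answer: 301911194600/931531 ≈ 3.2410e+5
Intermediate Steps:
c = 8 (c = -4*(-2) = 8)
W(u) = 8*u**2
b(p) = -390 (b(p) = 122 - 8*(-1*8)**2 = 122 - 8*(-8)**2 = 122 - 8*64 = 122 - 1*512 = 122 - 512 = -390)
(-1997500/(-931531) + 324490) + b(459) = (-1997500/(-931531) + 324490) - 390 = (-1997500*(-1/931531) + 324490) - 390 = (1997500/931531 + 324490) - 390 = 302274491690/931531 - 390 = 301911194600/931531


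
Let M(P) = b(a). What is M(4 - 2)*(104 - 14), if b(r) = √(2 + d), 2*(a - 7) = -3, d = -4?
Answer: 90*I*√2 ≈ 127.28*I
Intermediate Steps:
a = 11/2 (a = 7 + (½)*(-3) = 7 - 3/2 = 11/2 ≈ 5.5000)
b(r) = I*√2 (b(r) = √(2 - 4) = √(-2) = I*√2)
M(P) = I*√2
M(4 - 2)*(104 - 14) = (I*√2)*(104 - 14) = (I*√2)*90 = 90*I*√2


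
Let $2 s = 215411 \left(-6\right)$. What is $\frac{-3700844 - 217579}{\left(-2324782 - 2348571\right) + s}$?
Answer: $\frac{3918423}{5319586} \approx 0.7366$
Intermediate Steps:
$s = -646233$ ($s = \frac{215411 \left(-6\right)}{2} = \frac{1}{2} \left(-1292466\right) = -646233$)
$\frac{-3700844 - 217579}{\left(-2324782 - 2348571\right) + s} = \frac{-3700844 - 217579}{\left(-2324782 - 2348571\right) - 646233} = - \frac{3918423}{\left(-2324782 - 2348571\right) - 646233} = - \frac{3918423}{-4673353 - 646233} = - \frac{3918423}{-5319586} = \left(-3918423\right) \left(- \frac{1}{5319586}\right) = \frac{3918423}{5319586}$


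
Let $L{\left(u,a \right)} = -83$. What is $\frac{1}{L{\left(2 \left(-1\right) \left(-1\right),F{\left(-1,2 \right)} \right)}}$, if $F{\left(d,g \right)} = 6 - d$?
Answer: $- \frac{1}{83} \approx -0.012048$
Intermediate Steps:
$\frac{1}{L{\left(2 \left(-1\right) \left(-1\right),F{\left(-1,2 \right)} \right)}} = \frac{1}{-83} = - \frac{1}{83}$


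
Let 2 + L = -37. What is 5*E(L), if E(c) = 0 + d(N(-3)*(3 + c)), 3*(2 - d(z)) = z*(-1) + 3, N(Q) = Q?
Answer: 185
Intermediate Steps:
L = -39 (L = -2 - 37 = -39)
d(z) = 1 + z/3 (d(z) = 2 - (z*(-1) + 3)/3 = 2 - (-z + 3)/3 = 2 - (3 - z)/3 = 2 + (-1 + z/3) = 1 + z/3)
E(c) = -2 - c (E(c) = 0 + (1 + (-3*(3 + c))/3) = 0 + (1 + (-9 - 3*c)/3) = 0 + (1 + (-3 - c)) = 0 + (-2 - c) = -2 - c)
5*E(L) = 5*(-2 - 1*(-39)) = 5*(-2 + 39) = 5*37 = 185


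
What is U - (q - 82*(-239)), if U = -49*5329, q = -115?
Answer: -280604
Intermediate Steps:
U = -261121
U - (q - 82*(-239)) = -261121 - (-115 - 82*(-239)) = -261121 - (-115 + 19598) = -261121 - 1*19483 = -261121 - 19483 = -280604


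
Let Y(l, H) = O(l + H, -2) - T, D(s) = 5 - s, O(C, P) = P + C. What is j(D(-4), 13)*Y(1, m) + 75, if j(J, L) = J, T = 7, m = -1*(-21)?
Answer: 192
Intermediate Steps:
m = 21
O(C, P) = C + P
Y(l, H) = -9 + H + l (Y(l, H) = ((l + H) - 2) - 1*7 = ((H + l) - 2) - 7 = (-2 + H + l) - 7 = -9 + H + l)
j(D(-4), 13)*Y(1, m) + 75 = (5 - 1*(-4))*(-9 + 21 + 1) + 75 = (5 + 4)*13 + 75 = 9*13 + 75 = 117 + 75 = 192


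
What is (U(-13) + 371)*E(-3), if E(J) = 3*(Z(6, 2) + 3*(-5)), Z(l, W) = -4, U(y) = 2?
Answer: -21261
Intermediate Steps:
E(J) = -57 (E(J) = 3*(-4 + 3*(-5)) = 3*(-4 - 15) = 3*(-19) = -57)
(U(-13) + 371)*E(-3) = (2 + 371)*(-57) = 373*(-57) = -21261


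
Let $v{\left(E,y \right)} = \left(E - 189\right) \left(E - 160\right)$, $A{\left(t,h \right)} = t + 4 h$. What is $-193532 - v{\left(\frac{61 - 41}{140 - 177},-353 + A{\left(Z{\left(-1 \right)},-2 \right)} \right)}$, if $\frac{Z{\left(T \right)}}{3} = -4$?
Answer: $- \frac{306602528}{1369} \approx -2.2396 \cdot 10^{5}$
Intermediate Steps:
$Z{\left(T \right)} = -12$ ($Z{\left(T \right)} = 3 \left(-4\right) = -12$)
$v{\left(E,y \right)} = \left(-189 + E\right) \left(-160 + E\right)$
$-193532 - v{\left(\frac{61 - 41}{140 - 177},-353 + A{\left(Z{\left(-1 \right)},-2 \right)} \right)} = -193532 - \left(30240 + \left(\frac{61 - 41}{140 - 177}\right)^{2} - 349 \frac{61 - 41}{140 - 177}\right) = -193532 - \left(30240 + \left(\frac{20}{-37}\right)^{2} - 349 \frac{20}{-37}\right) = -193532 - \left(30240 + \left(20 \left(- \frac{1}{37}\right)\right)^{2} - 349 \cdot 20 \left(- \frac{1}{37}\right)\right) = -193532 - \left(30240 + \left(- \frac{20}{37}\right)^{2} - - \frac{6980}{37}\right) = -193532 - \left(30240 + \frac{400}{1369} + \frac{6980}{37}\right) = -193532 - \frac{41657220}{1369} = - \frac{306602528}{1369}$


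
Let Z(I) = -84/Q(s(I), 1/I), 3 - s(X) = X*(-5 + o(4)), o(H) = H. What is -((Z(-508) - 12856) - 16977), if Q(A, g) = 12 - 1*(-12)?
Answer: 59673/2 ≈ 29837.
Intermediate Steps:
s(X) = 3 + X (s(X) = 3 - X*(-5 + 4) = 3 - X*(-1) = 3 - (-1)*X = 3 + X)
Q(A, g) = 24 (Q(A, g) = 12 + 12 = 24)
Z(I) = -7/2 (Z(I) = -84/24 = -84*1/24 = -7/2)
-((Z(-508) - 12856) - 16977) = -((-7/2 - 12856) - 16977) = -(-25719/2 - 16977) = -1*(-59673/2) = 59673/2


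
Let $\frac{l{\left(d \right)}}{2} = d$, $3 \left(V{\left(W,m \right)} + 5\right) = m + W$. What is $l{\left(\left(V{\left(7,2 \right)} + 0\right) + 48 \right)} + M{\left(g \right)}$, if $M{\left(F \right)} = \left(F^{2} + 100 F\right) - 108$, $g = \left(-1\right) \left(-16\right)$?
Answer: $1840$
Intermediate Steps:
$V{\left(W,m \right)} = -5 + \frac{W}{3} + \frac{m}{3}$ ($V{\left(W,m \right)} = -5 + \frac{m + W}{3} = -5 + \frac{W + m}{3} = -5 + \left(\frac{W}{3} + \frac{m}{3}\right) = -5 + \frac{W}{3} + \frac{m}{3}$)
$l{\left(d \right)} = 2 d$
$g = 16$
$M{\left(F \right)} = -108 + F^{2} + 100 F$
$l{\left(\left(V{\left(7,2 \right)} + 0\right) + 48 \right)} + M{\left(g \right)} = 2 \left(\left(\left(-5 + \frac{1}{3} \cdot 7 + \frac{1}{3} \cdot 2\right) + 0\right) + 48\right) + \left(-108 + 16^{2} + 100 \cdot 16\right) = 2 \left(\left(\left(-5 + \frac{7}{3} + \frac{2}{3}\right) + 0\right) + 48\right) + \left(-108 + 256 + 1600\right) = 2 \left(\left(-2 + 0\right) + 48\right) + 1748 = 2 \left(-2 + 48\right) + 1748 = 2 \cdot 46 + 1748 = 92 + 1748 = 1840$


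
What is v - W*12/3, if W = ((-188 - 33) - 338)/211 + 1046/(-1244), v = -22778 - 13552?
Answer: -2383094828/65621 ≈ -36316.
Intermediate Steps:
v = -36330
W = -458051/131242 (W = (-221 - 338)*(1/211) + 1046*(-1/1244) = -559*1/211 - 523/622 = -559/211 - 523/622 = -458051/131242 ≈ -3.4901)
v - W*12/3 = -36330 - (-458051)*12/3/131242 = -36330 - (-458051)*12*(⅓)/131242 = -36330 - (-458051)*4/131242 = -36330 - 1*(-916102/65621) = -36330 + 916102/65621 = -2383094828/65621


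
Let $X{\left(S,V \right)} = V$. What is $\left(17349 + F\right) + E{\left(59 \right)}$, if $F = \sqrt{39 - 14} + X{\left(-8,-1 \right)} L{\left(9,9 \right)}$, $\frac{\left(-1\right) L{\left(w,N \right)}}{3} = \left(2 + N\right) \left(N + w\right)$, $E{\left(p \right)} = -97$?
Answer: $17851$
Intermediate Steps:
$L{\left(w,N \right)} = - 3 \left(2 + N\right) \left(N + w\right)$
$F = 599$ ($F = \sqrt{39 - 14} - \left(\left(-6\right) 9 - 54 - 3 \cdot 9^{2} - 27 \cdot 9\right) = \sqrt{25} - \left(-54 - 54 - 243 - 243\right) = 5 - \left(-54 - 54 - 243 - 243\right) = 5 - -594 = 5 + 594 = 599$)
$\left(17349 + F\right) + E{\left(59 \right)} = \left(17349 + 599\right) - 97 = 17948 - 97 = 17851$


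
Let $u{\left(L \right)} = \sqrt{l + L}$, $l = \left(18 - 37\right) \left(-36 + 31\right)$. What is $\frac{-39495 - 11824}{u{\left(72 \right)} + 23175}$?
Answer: $- \frac{1189317825}{537080458} + \frac{51319 \sqrt{167}}{537080458} \approx -2.2132$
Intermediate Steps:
$l = 95$ ($l = \left(-19\right) \left(-5\right) = 95$)
$u{\left(L \right)} = \sqrt{95 + L}$
$\frac{-39495 - 11824}{u{\left(72 \right)} + 23175} = \frac{-39495 - 11824}{\sqrt{95 + 72} + 23175} = - \frac{51319}{\sqrt{167} + 23175} = - \frac{51319}{23175 + \sqrt{167}}$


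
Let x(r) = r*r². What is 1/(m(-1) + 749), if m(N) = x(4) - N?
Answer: 1/814 ≈ 0.0012285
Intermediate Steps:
x(r) = r³
m(N) = 64 - N (m(N) = 4³ - N = 64 - N)
1/(m(-1) + 749) = 1/((64 - 1*(-1)) + 749) = 1/((64 + 1) + 749) = 1/(65 + 749) = 1/814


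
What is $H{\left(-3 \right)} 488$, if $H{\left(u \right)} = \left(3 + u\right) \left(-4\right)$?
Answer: $0$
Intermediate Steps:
$H{\left(u \right)} = -12 - 4 u$
$H{\left(-3 \right)} 488 = \left(-12 - -12\right) 488 = \left(-12 + 12\right) 488 = 0 \cdot 488 = 0$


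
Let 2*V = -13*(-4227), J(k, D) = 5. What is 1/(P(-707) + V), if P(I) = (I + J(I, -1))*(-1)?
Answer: 2/56355 ≈ 3.5489e-5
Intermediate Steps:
P(I) = -5 - I (P(I) = (I + 5)*(-1) = (5 + I)*(-1) = -5 - I)
V = 54951/2 (V = (-13*(-4227))/2 = (½)*54951 = 54951/2 ≈ 27476.)
1/(P(-707) + V) = 1/((-5 - 1*(-707)) + 54951/2) = 1/((-5 + 707) + 54951/2) = 1/(702 + 54951/2) = 1/(56355/2) = 2/56355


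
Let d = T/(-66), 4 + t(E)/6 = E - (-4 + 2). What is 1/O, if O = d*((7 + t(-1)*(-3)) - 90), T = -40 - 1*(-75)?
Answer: 66/1015 ≈ 0.065025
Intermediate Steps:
T = 35 (T = -40 + 75 = 35)
t(E) = -12 + 6*E (t(E) = -24 + 6*(E - (-4 + 2)) = -24 + 6*(E - 1*(-2)) = -24 + 6*(E + 2) = -24 + 6*(2 + E) = -24 + (12 + 6*E) = -12 + 6*E)
d = -35/66 (d = 35/(-66) = 35*(-1/66) = -35/66 ≈ -0.53030)
O = 1015/66 (O = -35*((7 + (-12 + 6*(-1))*(-3)) - 90)/66 = -35*((7 + (-12 - 6)*(-3)) - 90)/66 = -35*((7 - 18*(-3)) - 90)/66 = -35*((7 + 54) - 90)/66 = -35*(61 - 90)/66 = -35/66*(-29) = 1015/66 ≈ 15.379)
1/O = 1/(1015/66) = 66/1015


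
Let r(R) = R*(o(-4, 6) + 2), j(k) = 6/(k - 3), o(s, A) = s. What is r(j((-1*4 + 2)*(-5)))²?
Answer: 144/49 ≈ 2.9388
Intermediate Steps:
j(k) = 6/(-3 + k)
r(R) = -2*R (r(R) = R*(-4 + 2) = R*(-2) = -2*R)
r(j((-1*4 + 2)*(-5)))² = (-12/(-3 + (-1*4 + 2)*(-5)))² = (-12/(-3 + (-4 + 2)*(-5)))² = (-12/(-3 - 2*(-5)))² = (-12/(-3 + 10))² = (-12/7)² = 144/49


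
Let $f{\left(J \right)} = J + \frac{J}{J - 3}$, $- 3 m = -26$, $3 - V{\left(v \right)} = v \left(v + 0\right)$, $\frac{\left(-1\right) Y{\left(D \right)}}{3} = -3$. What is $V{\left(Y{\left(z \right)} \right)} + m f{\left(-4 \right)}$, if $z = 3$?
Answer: $- \frac{754}{7} \approx -107.71$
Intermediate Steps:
$Y{\left(D \right)} = 9$ ($Y{\left(D \right)} = \left(-3\right) \left(-3\right) = 9$)
$V{\left(v \right)} = 3 - v^{2}$ ($V{\left(v \right)} = 3 - v \left(v + 0\right) = 3 - v v = 3 - v^{2}$)
$m = \frac{26}{3}$ ($m = \left(- \frac{1}{3}\right) \left(-26\right) = \frac{26}{3} \approx 8.6667$)
$f{\left(J \right)} = J + \frac{J}{-3 + J}$ ($f{\left(J \right)} = J + \frac{J}{J - 3} = J + \frac{J}{-3 + J}$)
$V{\left(Y{\left(z \right)} \right)} + m f{\left(-4 \right)} = \left(3 - 9^{2}\right) + \frac{26 \left(- \frac{4 \left(-2 - 4\right)}{-3 - 4}\right)}{3} = \left(3 - 81\right) + \frac{26 \left(\left(-4\right) \frac{1}{-7} \left(-6\right)\right)}{3} = \left(3 - 81\right) + \frac{26 \left(\left(-4\right) \left(- \frac{1}{7}\right) \left(-6\right)\right)}{3} = -78 + \frac{26}{3} \left(- \frac{24}{7}\right) = -78 - \frac{208}{7} = - \frac{754}{7}$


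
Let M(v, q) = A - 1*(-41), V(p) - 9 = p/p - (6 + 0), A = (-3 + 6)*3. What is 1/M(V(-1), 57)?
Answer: 1/50 ≈ 0.020000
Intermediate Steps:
A = 9 (A = 3*3 = 9)
V(p) = 4 (V(p) = 9 + (p/p - (6 + 0)) = 9 + (1 - 1*6) = 9 + (1 - 6) = 9 - 5 = 4)
M(v, q) = 50 (M(v, q) = 9 - 1*(-41) = 9 + 41 = 50)
1/M(V(-1), 57) = 1/50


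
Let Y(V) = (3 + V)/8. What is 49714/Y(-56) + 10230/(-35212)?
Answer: -132120539/17606 ≈ -7504.3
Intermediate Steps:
Y(V) = 3/8 + V/8 (Y(V) = (3 + V)*(⅛) = 3/8 + V/8)
49714/Y(-56) + 10230/(-35212) = 49714/(3/8 + (⅛)*(-56)) + 10230/(-35212) = 49714/(3/8 - 7) + 10230*(-1/35212) = 49714/(-53/8) - 5115/17606 = 49714*(-8/53) - 5115/17606 = -7504 - 5115/17606 = -132120539/17606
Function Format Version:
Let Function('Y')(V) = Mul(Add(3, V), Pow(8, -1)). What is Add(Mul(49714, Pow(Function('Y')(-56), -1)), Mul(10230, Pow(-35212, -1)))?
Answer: Rational(-132120539, 17606) ≈ -7504.3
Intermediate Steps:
Function('Y')(V) = Add(Rational(3, 8), Mul(Rational(1, 8), V)) (Function('Y')(V) = Mul(Add(3, V), Rational(1, 8)) = Add(Rational(3, 8), Mul(Rational(1, 8), V)))
Add(Mul(49714, Pow(Function('Y')(-56), -1)), Mul(10230, Pow(-35212, -1))) = Add(Mul(49714, Pow(Add(Rational(3, 8), Mul(Rational(1, 8), -56)), -1)), Mul(10230, Pow(-35212, -1))) = Add(Mul(49714, Pow(Add(Rational(3, 8), -7), -1)), Mul(10230, Rational(-1, 35212))) = Add(Mul(49714, Pow(Rational(-53, 8), -1)), Rational(-5115, 17606)) = Add(Mul(49714, Rational(-8, 53)), Rational(-5115, 17606)) = Add(-7504, Rational(-5115, 17606)) = Rational(-132120539, 17606)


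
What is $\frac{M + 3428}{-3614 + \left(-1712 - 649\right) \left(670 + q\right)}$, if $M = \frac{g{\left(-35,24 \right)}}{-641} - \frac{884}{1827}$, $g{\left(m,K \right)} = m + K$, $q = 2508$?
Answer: $- \frac{4014008249}{8791350347304} \approx -0.00045659$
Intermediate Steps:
$g{\left(m,K \right)} = K + m$
$M = - \frac{546547}{1171107}$ ($M = \frac{24 - 35}{-641} - \frac{884}{1827} = \left(-11\right) \left(- \frac{1}{641}\right) - \frac{884}{1827} = \frac{11}{641} - \frac{884}{1827} = - \frac{546547}{1171107} \approx -0.46669$)
$\frac{M + 3428}{-3614 + \left(-1712 - 649\right) \left(670 + q\right)} = \frac{- \frac{546547}{1171107} + 3428}{-3614 + \left(-1712 - 649\right) \left(670 + 2508\right)} = \frac{4014008249}{1171107 \left(-3614 - 7503258\right)} = \frac{4014008249}{1171107 \left(-7506872\right)} = \frac{4014008249}{1171107} \left(- \frac{1}{7506872}\right) = - \frac{4014008249}{8791350347304}$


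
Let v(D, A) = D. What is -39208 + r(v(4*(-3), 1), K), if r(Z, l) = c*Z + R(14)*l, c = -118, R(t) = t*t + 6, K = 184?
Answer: -624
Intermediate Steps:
R(t) = 6 + t**2 (R(t) = t**2 + 6 = 6 + t**2)
r(Z, l) = -118*Z + 202*l (r(Z, l) = -118*Z + (6 + 14**2)*l = -118*Z + (6 + 196)*l = -118*Z + 202*l)
-39208 + r(v(4*(-3), 1), K) = -39208 + (-472*(-3) + 202*184) = -39208 + (-118*(-12) + 37168) = -39208 + (1416 + 37168) = -39208 + 38584 = -624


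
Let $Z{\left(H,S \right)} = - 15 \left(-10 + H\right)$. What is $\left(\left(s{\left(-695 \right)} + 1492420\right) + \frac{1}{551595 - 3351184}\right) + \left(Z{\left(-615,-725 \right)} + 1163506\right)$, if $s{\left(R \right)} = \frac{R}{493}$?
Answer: $\frac{3678639503400629}{1380197377} \approx 2.6653 \cdot 10^{6}$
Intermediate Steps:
$Z{\left(H,S \right)} = 150 - 15 H$
$s{\left(R \right)} = \frac{R}{493}$ ($s{\left(R \right)} = R \frac{1}{493} = \frac{R}{493}$)
$\left(\left(s{\left(-695 \right)} + 1492420\right) + \frac{1}{551595 - 3351184}\right) + \left(Z{\left(-615,-725 \right)} + 1163506\right) = \left(\left(\frac{1}{493} \left(-695\right) + 1492420\right) + \frac{1}{551595 - 3351184}\right) + \left(\left(150 - -9225\right) + 1163506\right) = \left(\left(- \frac{695}{493} + 1492420\right) + \frac{1}{-2799589}\right) + \left(\left(150 + 9225\right) + 1163506\right) = \left(\frac{735762365}{493} - \frac{1}{2799589}\right) + \left(9375 + 1163506\right) = \frac{2059832223667492}{1380197377} + 1172881 = \frac{3678639503400629}{1380197377}$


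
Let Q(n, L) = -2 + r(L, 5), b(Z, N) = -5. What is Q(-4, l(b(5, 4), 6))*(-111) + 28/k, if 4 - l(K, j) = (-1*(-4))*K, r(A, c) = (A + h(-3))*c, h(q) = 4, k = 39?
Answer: -597374/39 ≈ -15317.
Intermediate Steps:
r(A, c) = c*(4 + A) (r(A, c) = (A + 4)*c = (4 + A)*c = c*(4 + A))
l(K, j) = 4 - 4*K (l(K, j) = 4 - (-1*(-4))*K = 4 - 4*K)
Q(n, L) = 18 + 5*L (Q(n, L) = -2 + 5*(4 + L) = -2 + (20 + 5*L) = 18 + 5*L)
Q(-4, l(b(5, 4), 6))*(-111) + 28/k = (18 + 5*(4 - 4*(-5)))*(-111) + 28/39 = (18 + 5*(4 + 20))*(-111) + 28*(1/39) = (18 + 5*24)*(-111) + 28/39 = (18 + 120)*(-111) + 28/39 = 138*(-111) + 28/39 = -15318 + 28/39 = -597374/39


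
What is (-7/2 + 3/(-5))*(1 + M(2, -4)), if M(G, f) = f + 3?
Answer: 0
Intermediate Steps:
M(G, f) = 3 + f
(-7/2 + 3/(-5))*(1 + M(2, -4)) = (-7/2 + 3/(-5))*(1 + (3 - 4)) = (-7*½ + 3*(-⅕))*(1 - 1) = (-7/2 - ⅗)*0 = -41/10*0 = 0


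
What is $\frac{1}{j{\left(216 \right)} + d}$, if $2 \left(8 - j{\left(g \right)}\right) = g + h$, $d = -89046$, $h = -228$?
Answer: $- \frac{1}{89032} \approx -1.1232 \cdot 10^{-5}$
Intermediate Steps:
$j{\left(g \right)} = 122 - \frac{g}{2}$ ($j{\left(g \right)} = 8 - \frac{g - 228}{2} = 8 - \frac{-228 + g}{2} = 8 - \left(-114 + \frac{g}{2}\right) = 122 - \frac{g}{2}$)
$\frac{1}{j{\left(216 \right)} + d} = \frac{1}{\left(122 - 108\right) - 89046} = \frac{1}{14 - 89046} = \frac{1}{-89032} = - \frac{1}{89032}$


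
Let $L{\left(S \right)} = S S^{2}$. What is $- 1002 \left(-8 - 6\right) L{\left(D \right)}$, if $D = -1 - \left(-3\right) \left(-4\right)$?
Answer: $-30819516$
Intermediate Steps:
$D = -13$ ($D = -1 - 12 = -13$)
$L{\left(S \right)} = S^{3}$
$- 1002 \left(-8 - 6\right) L{\left(D \right)} = - 1002 \left(-8 - 6\right) \left(-13\right)^{3} = - 1002 \left(\left(-14\right) \left(-2197\right)\right) = \left(-1002\right) 30758 = -30819516$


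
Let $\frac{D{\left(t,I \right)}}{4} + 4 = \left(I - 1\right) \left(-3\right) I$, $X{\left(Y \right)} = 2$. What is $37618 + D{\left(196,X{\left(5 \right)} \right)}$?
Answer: $37578$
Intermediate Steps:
$D{\left(t,I \right)} = -16 + 4 I \left(3 - 3 I\right)$ ($D{\left(t,I \right)} = -16 + 4 \left(I - 1\right) \left(-3\right) I = -16 + 4 \left(-1 + I\right) \left(-3\right) I = -16 + 4 \left(3 - 3 I\right) I = -16 + 4 I \left(3 - 3 I\right)$)
$37618 + D{\left(196,X{\left(5 \right)} \right)} = 37618 - \left(-8 + 48\right) = 37618 - 40 = 37578$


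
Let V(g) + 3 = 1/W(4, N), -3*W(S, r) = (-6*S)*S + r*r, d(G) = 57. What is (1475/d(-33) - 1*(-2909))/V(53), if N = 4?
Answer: -13383040/13509 ≈ -990.68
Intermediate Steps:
W(S, r) = 2*S**2 - r**2/3 (W(S, r) = -((-6*S)*S + r*r)/3 = -(-6*S**2 + r**2)/3 = -(r**2 - 6*S**2)/3 = 2*S**2 - r**2/3)
V(g) = -237/80 (V(g) = -3 + 1/(2*4**2 - 1/3*4**2) = -3 + 1/(2*16 - 1/3*16) = -3 + 1/(32 - 16/3) = -3 + 1/(80/3) = -3 + 3/80 = -237/80)
(1475/d(-33) - 1*(-2909))/V(53) = (1475/57 - 1*(-2909))/(-237/80) = (1475*(1/57) + 2909)*(-80/237) = (1475/57 + 2909)*(-80/237) = (167288/57)*(-80/237) = -13383040/13509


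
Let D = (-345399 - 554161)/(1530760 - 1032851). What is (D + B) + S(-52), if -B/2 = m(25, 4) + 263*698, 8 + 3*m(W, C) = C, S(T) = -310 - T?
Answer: -548802977570/1493727 ≈ -3.6741e+5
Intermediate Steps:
D = -899560/497909 ≈ -1.8067
m(W, C) = -8/3 + C/3
B = -1101436/3 (B = -2*((-8/3 + (⅓)*4) + 263*698) = -2*((-8/3 + 4/3) + 183574) = -2*(-4/3 + 183574) = -2*550718/3 = -1101436/3 ≈ -3.6715e+5)
(D + B) + S(-52) = (-899560/497909 - 1101436/3) + (-310 - 1*(-52)) = -548417596004/1493727 + (-310 + 52) = -548417596004/1493727 - 258 = -548802977570/1493727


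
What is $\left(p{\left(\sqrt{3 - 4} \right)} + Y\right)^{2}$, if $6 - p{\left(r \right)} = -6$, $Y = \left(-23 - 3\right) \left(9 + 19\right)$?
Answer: $512656$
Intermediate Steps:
$Y = -728$ ($Y = \left(-26\right) 28 = -728$)
$p{\left(r \right)} = 12$ ($p{\left(r \right)} = 6 - -6 = 6 + 6 = 12$)
$\left(p{\left(\sqrt{3 - 4} \right)} + Y\right)^{2} = \left(12 - 728\right)^{2} = \left(-716\right)^{2} = 512656$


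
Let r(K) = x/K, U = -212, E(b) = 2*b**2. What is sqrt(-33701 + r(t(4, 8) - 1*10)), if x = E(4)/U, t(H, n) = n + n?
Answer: I*sqrt(851995617)/159 ≈ 183.58*I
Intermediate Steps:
t(H, n) = 2*n
x = -8/53 (x = (2*4**2)/(-212) = (2*16)*(-1/212) = 32*(-1/212) = -8/53 ≈ -0.15094)
r(K) = -8/(53*K)
sqrt(-33701 + r(t(4, 8) - 1*10)) = sqrt(-33701 - 8/(53*(2*8 - 1*10))) = sqrt(-33701 - 8/(53*(16 - 10))) = sqrt(-33701 - 8/53/6) = sqrt(-33701 - 8/53*1/6) = sqrt(-33701 - 4/159) = sqrt(-5358463/159) = I*sqrt(851995617)/159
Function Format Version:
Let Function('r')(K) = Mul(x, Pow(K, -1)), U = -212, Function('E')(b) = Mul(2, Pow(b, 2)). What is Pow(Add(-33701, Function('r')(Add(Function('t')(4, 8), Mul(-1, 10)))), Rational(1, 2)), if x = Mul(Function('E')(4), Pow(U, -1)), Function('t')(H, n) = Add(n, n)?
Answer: Mul(Rational(1, 159), I, Pow(851995617, Rational(1, 2))) ≈ Mul(183.58, I)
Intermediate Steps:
Function('t')(H, n) = Mul(2, n)
x = Rational(-8, 53) (x = Mul(Mul(2, Pow(4, 2)), Pow(-212, -1)) = Mul(Mul(2, 16), Rational(-1, 212)) = Mul(32, Rational(-1, 212)) = Rational(-8, 53) ≈ -0.15094)
Function('r')(K) = Mul(Rational(-8, 53), Pow(K, -1))
Pow(Add(-33701, Function('r')(Add(Function('t')(4, 8), Mul(-1, 10)))), Rational(1, 2)) = Pow(Add(-33701, Mul(Rational(-8, 53), Pow(Add(Mul(2, 8), Mul(-1, 10)), -1))), Rational(1, 2)) = Pow(Add(-33701, Mul(Rational(-8, 53), Pow(Add(16, -10), -1))), Rational(1, 2)) = Pow(Add(-33701, Mul(Rational(-8, 53), Pow(6, -1))), Rational(1, 2)) = Pow(Add(-33701, Mul(Rational(-8, 53), Rational(1, 6))), Rational(1, 2)) = Pow(Add(-33701, Rational(-4, 159)), Rational(1, 2)) = Pow(Rational(-5358463, 159), Rational(1, 2)) = Mul(Rational(1, 159), I, Pow(851995617, Rational(1, 2)))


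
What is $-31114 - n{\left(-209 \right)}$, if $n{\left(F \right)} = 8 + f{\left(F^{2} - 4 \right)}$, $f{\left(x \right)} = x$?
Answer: $-74799$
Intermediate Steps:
$n{\left(F \right)} = 4 + F^{2}$ ($n{\left(F \right)} = 8 + \left(F^{2} - 4\right) = 8 + \left(-4 + F^{2}\right) = 4 + F^{2}$)
$-31114 - n{\left(-209 \right)} = -31114 - \left(4 + \left(-209\right)^{2}\right) = -31114 - \left(4 + 43681\right) = -31114 - 43685 = -74799$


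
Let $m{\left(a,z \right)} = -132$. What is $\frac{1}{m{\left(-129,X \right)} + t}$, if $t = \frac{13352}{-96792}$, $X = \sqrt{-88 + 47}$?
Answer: $- \frac{12099}{1598737} \approx -0.0075678$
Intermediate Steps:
$X = i \sqrt{41}$ ($X = \sqrt{-41} = i \sqrt{41} \approx 6.4031 i$)
$t = - \frac{1669}{12099}$ ($t = 13352 \left(- \frac{1}{96792}\right) = - \frac{1669}{12099} \approx -0.13795$)
$\frac{1}{m{\left(-129,X \right)} + t} = \frac{1}{-132 - \frac{1669}{12099}} = \frac{1}{- \frac{1598737}{12099}} = - \frac{12099}{1598737}$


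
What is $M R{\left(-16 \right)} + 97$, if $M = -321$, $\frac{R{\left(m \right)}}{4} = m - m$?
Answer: $97$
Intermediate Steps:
$R{\left(m \right)} = 0$ ($R{\left(m \right)} = 4 \left(m - m\right) = 4 \cdot 0 = 0$)
$M R{\left(-16 \right)} + 97 = \left(-321\right) 0 + 97 = 0 + 97 = 97$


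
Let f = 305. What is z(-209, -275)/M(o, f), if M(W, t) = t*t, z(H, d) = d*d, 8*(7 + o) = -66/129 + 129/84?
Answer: 3025/3721 ≈ 0.81295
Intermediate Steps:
o = -66191/9632 (o = -7 + (-66/129 + 129/84)/8 = -7 + (-66*1/129 + 129*(1/84))/8 = -7 + (-22/43 + 43/28)/8 = -7 + (1/8)*(1233/1204) = -7 + 1233/9632 = -66191/9632 ≈ -6.8720)
z(H, d) = d**2
M(W, t) = t**2
z(-209, -275)/M(o, f) = (-275)**2/(305**2) = 75625/93025 = 75625*(1/93025) = 3025/3721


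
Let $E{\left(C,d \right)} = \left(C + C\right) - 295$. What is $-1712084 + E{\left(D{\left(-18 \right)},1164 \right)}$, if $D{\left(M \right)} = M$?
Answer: $-1712415$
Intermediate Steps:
$E{\left(C,d \right)} = -295 + 2 C$ ($E{\left(C,d \right)} = 2 C - 295 = -295 + 2 C$)
$-1712084 + E{\left(D{\left(-18 \right)},1164 \right)} = -1712084 + \left(-295 + 2 \left(-18\right)\right) = -1712084 - 331 = -1712415$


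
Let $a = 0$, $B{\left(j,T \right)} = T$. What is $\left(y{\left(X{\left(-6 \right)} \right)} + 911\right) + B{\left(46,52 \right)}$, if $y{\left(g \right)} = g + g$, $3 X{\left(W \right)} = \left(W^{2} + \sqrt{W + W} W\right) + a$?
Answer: $987 - 8 i \sqrt{3} \approx 987.0 - 13.856 i$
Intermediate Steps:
$X{\left(W \right)} = \frac{W^{2}}{3} + \frac{\sqrt{2} W^{\frac{3}{2}}}{3}$ ($X{\left(W \right)} = \frac{\left(W^{2} + \sqrt{W + W} W\right) + 0}{3} = \frac{\left(W^{2} + \sqrt{2 W} W\right) + 0}{3} = \frac{\left(W^{2} + \sqrt{2} \sqrt{W} W\right) + 0}{3} = \frac{\left(W^{2} + \sqrt{2} W^{\frac{3}{2}}\right) + 0}{3} = \frac{W^{2} + \sqrt{2} W^{\frac{3}{2}}}{3} = \frac{W^{2}}{3} + \frac{\sqrt{2} W^{\frac{3}{2}}}{3}$)
$y{\left(g \right)} = 2 g$
$\left(y{\left(X{\left(-6 \right)} \right)} + 911\right) + B{\left(46,52 \right)} = \left(2 \left(\frac{\left(-6\right)^{2}}{3} + \frac{\sqrt{2} \left(-6\right)^{\frac{3}{2}}}{3}\right) + 911\right) + 52 = \left(2 \left(\frac{1}{3} \cdot 36 + \frac{\sqrt{2} \left(- 6 i \sqrt{6}\right)}{3}\right) + 911\right) + 52 = \left(2 \left(12 - 4 i \sqrt{3}\right) + 911\right) + 52 = \left(\left(24 - 8 i \sqrt{3}\right) + 911\right) + 52 = \left(935 - 8 i \sqrt{3}\right) + 52 = 987 - 8 i \sqrt{3}$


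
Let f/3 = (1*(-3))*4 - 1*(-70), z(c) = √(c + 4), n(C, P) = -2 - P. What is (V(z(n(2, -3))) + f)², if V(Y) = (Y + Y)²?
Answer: 37636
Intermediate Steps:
z(c) = √(4 + c)
V(Y) = 4*Y² (V(Y) = (2*Y)² = 4*Y²)
f = 174 (f = 3*((1*(-3))*4 - 1*(-70)) = 3*(-3*4 + 70) = 3*(-12 + 70) = 3*58 = 174)
(V(z(n(2, -3))) + f)² = (4*(√(4 + (-2 - 1*(-3))))² + 174)² = (4*(√(4 + (-2 + 3)))² + 174)² = (4*(√(4 + 1))² + 174)² = (4*(√5)² + 174)² = (4*5 + 174)² = (20 + 174)² = 194² = 37636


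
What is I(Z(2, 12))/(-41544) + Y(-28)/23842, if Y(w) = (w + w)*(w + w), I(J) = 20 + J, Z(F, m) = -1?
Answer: 9273499/70749432 ≈ 0.13108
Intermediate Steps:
Y(w) = 4*w**2 (Y(w) = (2*w)*(2*w) = 4*w**2)
I(Z(2, 12))/(-41544) + Y(-28)/23842 = (20 - 1)/(-41544) + (4*(-28)**2)/23842 = 19*(-1/41544) + (4*784)*(1/23842) = -19/41544 + 3136*(1/23842) = -19/41544 + 224/1703 = 9273499/70749432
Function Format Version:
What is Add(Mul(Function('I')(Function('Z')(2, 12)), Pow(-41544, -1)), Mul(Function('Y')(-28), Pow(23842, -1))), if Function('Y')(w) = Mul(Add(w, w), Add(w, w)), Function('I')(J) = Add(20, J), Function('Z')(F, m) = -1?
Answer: Rational(9273499, 70749432) ≈ 0.13108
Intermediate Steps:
Function('Y')(w) = Mul(4, Pow(w, 2)) (Function('Y')(w) = Mul(Mul(2, w), Mul(2, w)) = Mul(4, Pow(w, 2)))
Add(Mul(Function('I')(Function('Z')(2, 12)), Pow(-41544, -1)), Mul(Function('Y')(-28), Pow(23842, -1))) = Add(Mul(Add(20, -1), Pow(-41544, -1)), Mul(Mul(4, Pow(-28, 2)), Pow(23842, -1))) = Add(Mul(19, Rational(-1, 41544)), Mul(Mul(4, 784), Rational(1, 23842))) = Add(Rational(-19, 41544), Mul(3136, Rational(1, 23842))) = Add(Rational(-19, 41544), Rational(224, 1703)) = Rational(9273499, 70749432)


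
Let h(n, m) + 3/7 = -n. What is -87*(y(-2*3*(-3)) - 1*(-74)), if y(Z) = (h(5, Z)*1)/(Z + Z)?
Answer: -269845/42 ≈ -6424.9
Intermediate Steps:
h(n, m) = -3/7 - n
y(Z) = -19/(7*Z) (y(Z) = ((-3/7 - 1*5)*1)/(Z + Z) = ((-3/7 - 5)*1)/((2*Z)) = (-38/7*1)*(1/(2*Z)) = -19/(7*Z))
-87*(y(-2*3*(-3)) - 1*(-74)) = -87*(-19/(7*(-2*3*(-3))) - 1*(-74)) = -87*(-19/(7*((-6*(-3)))) + 74) = -87*(-19/7/18 + 74) = -87*(-19/7*1/18 + 74) = -87*(-19/126 + 74) = -87*9305/126 = -269845/42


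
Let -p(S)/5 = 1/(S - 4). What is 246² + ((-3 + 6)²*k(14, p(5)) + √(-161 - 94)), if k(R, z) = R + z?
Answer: 60597 + I*√255 ≈ 60597.0 + 15.969*I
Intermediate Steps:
p(S) = -5/(-4 + S) (p(S) = -5/(S - 4) = -5/(-4 + S))
246² + ((-3 + 6)²*k(14, p(5)) + √(-161 - 94)) = 246² + ((-3 + 6)²*(14 - 5/(-4 + 5)) + √(-161 - 94)) = 60516 + (3²*(14 - 5/1) + √(-255)) = 60516 + (9*(14 - 5*1) + I*√255) = 60516 + (9*(14 - 5) + I*√255) = 60516 + (9*9 + I*√255) = 60516 + (81 + I*√255) = 60597 + I*√255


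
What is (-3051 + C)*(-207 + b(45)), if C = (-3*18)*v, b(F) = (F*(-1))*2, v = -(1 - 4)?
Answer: 954261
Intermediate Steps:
v = 3 (v = -1*(-3) = 3)
b(F) = -2*F (b(F) = -F*2 = -2*F)
C = -162 (C = -3*18*3 = -54*3 = -162)
(-3051 + C)*(-207 + b(45)) = (-3051 - 162)*(-207 - 2*45) = -3213*(-207 - 90) = -3213*(-297) = 954261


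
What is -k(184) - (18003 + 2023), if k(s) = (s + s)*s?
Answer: -87738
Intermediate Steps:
k(s) = 2*s² (k(s) = (2*s)*s = 2*s²)
-k(184) - (18003 + 2023) = -2*184² - (18003 + 2023) = -2*33856 - 1*20026 = -1*67712 - 20026 = -67712 - 20026 = -87738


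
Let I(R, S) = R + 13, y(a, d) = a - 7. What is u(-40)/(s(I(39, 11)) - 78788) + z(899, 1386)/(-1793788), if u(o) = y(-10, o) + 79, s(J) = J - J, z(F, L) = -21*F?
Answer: 344055949/35332242236 ≈ 0.0097377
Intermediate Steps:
y(a, d) = -7 + a
I(R, S) = 13 + R
s(J) = 0
u(o) = 62 (u(o) = (-7 - 10) + 79 = -17 + 79 = 62)
u(-40)/(s(I(39, 11)) - 78788) + z(899, 1386)/(-1793788) = 62/(0 - 78788) - 21*899/(-1793788) = 62/(-78788) - 18879*(-1/1793788) = 62*(-1/78788) + 18879/1793788 = -31/39394 + 18879/1793788 = 344055949/35332242236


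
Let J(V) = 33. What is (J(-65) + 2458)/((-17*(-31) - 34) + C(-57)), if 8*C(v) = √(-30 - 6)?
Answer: 19649008/3888793 - 29892*I/3888793 ≈ 5.0527 - 0.0076867*I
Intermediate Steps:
C(v) = 3*I/4 (C(v) = √(-30 - 6)/8 = √(-36)/8 = (6*I)/8 = 3*I/4)
(J(-65) + 2458)/((-17*(-31) - 34) + C(-57)) = (33 + 2458)/((-17*(-31) - 34) + 3*I/4) = 2491/((527 - 34) + 3*I/4) = 2491/(493 + 3*I/4) = 2491*(16*(493 - 3*I/4)/3888793) = 39856*(493 - 3*I/4)/3888793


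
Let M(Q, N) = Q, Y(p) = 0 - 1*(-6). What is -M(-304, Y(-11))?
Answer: 304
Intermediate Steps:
Y(p) = 6 (Y(p) = 0 + 6 = 6)
-M(-304, Y(-11)) = -1*(-304) = 304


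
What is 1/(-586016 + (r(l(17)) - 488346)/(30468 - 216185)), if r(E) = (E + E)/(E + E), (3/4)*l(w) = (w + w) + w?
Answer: -185717/108832645127 ≈ -1.7064e-6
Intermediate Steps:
l(w) = 4*w (l(w) = 4*((w + w) + w)/3 = 4*(2*w + w)/3 = 4*(3*w)/3 = 4*w)
r(E) = 1 (r(E) = (2*E)/((2*E)) = (2*E)*(1/(2*E)) = 1)
1/(-586016 + (r(l(17)) - 488346)/(30468 - 216185)) = 1/(-586016 + (1 - 488346)/(30468 - 216185)) = 1/(-586016 - 488345/(-185717)) = 1/(-586016 - 488345*(-1/185717)) = 1/(-586016 + 488345/185717) = 1/(-108832645127/185717) = -185717/108832645127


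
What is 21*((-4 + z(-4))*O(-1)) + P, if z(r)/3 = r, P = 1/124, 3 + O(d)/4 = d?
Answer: 666625/124 ≈ 5376.0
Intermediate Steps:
O(d) = -12 + 4*d
P = 1/124 ≈ 0.0080645
z(r) = 3*r
21*((-4 + z(-4))*O(-1)) + P = 21*((-4 + 3*(-4))*(-12 + 4*(-1))) + 1/124 = 21*((-4 - 12)*(-12 - 4)) + 1/124 = 21*(-16*(-16)) + 1/124 = 21*256 + 1/124 = 5376 + 1/124 = 666625/124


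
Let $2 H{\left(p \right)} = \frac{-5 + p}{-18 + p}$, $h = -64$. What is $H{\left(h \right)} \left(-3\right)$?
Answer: $- \frac{207}{164} \approx -1.2622$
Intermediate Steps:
$H{\left(p \right)} = \frac{-5 + p}{2 \left(-18 + p\right)}$ ($H{\left(p \right)} = \frac{\left(-5 + p\right) \frac{1}{-18 + p}}{2} = \frac{\frac{1}{-18 + p} \left(-5 + p\right)}{2} = \frac{-5 + p}{2 \left(-18 + p\right)}$)
$H{\left(h \right)} \left(-3\right) = \frac{-5 - 64}{2 \left(-18 - 64\right)} \left(-3\right) = \frac{1}{2} \frac{1}{-82} \left(-69\right) \left(-3\right) = \frac{1}{2} \left(- \frac{1}{82}\right) \left(-69\right) \left(-3\right) = \frac{69}{164} \left(-3\right) = - \frac{207}{164}$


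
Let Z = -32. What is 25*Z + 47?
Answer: -753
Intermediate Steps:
25*Z + 47 = 25*(-32) + 47 = -800 + 47 = -753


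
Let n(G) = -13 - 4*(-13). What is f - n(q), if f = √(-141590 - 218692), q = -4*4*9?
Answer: -39 + I*√360282 ≈ -39.0 + 600.24*I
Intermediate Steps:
q = -144 (q = -16*9 = -144)
n(G) = 39 (n(G) = -13 + 52 = 39)
f = I*√360282 (f = √(-360282) = I*√360282 ≈ 600.24*I)
f - n(q) = I*√360282 - 1*39 = I*√360282 - 39 = -39 + I*√360282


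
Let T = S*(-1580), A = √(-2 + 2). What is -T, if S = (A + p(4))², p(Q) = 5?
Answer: 39500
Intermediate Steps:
A = 0 (A = √0 = 0)
S = 25 (S = (0 + 5)² = 5² = 25)
T = -39500 (T = 25*(-1580) = -39500)
-T = -1*(-39500) = 39500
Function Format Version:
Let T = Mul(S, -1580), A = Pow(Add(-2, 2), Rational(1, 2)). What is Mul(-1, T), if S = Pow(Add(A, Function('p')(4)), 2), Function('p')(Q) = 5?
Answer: 39500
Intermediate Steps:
A = 0 (A = Pow(0, Rational(1, 2)) = 0)
S = 25 (S = Pow(Add(0, 5), 2) = Pow(5, 2) = 25)
T = -39500 (T = Mul(25, -1580) = -39500)
Mul(-1, T) = Mul(-1, -39500) = 39500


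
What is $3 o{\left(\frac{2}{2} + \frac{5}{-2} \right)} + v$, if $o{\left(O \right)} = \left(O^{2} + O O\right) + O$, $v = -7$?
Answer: $2$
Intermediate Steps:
$o{\left(O \right)} = O + 2 O^{2}$ ($o{\left(O \right)} = \left(O^{2} + O^{2}\right) + O = 2 O^{2} + O = O + 2 O^{2}$)
$3 o{\left(\frac{2}{2} + \frac{5}{-2} \right)} + v = 3 \left(\frac{2}{2} + \frac{5}{-2}\right) \left(1 + 2 \left(\frac{2}{2} + \frac{5}{-2}\right)\right) - 7 = 3 \left(2 \cdot \frac{1}{2} + 5 \left(- \frac{1}{2}\right)\right) \left(1 + 2 \left(2 \cdot \frac{1}{2} + 5 \left(- \frac{1}{2}\right)\right)\right) - 7 = 3 \left(1 - \frac{5}{2}\right) \left(1 + 2 \left(1 - \frac{5}{2}\right)\right) - 7 = 3 \left(- \frac{3 \left(1 + 2 \left(- \frac{3}{2}\right)\right)}{2}\right) - 7 = 3 \left(- \frac{3 \left(1 - 3\right)}{2}\right) - 7 = 3 \left(\left(- \frac{3}{2}\right) \left(-2\right)\right) - 7 = 3 \cdot 3 - 7 = 9 - 7 = 2$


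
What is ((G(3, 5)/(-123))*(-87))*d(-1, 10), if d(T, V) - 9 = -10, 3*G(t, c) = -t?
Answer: 29/41 ≈ 0.70732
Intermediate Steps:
G(t, c) = -t/3 (G(t, c) = (-t)/3 = -t/3)
d(T, V) = -1 (d(T, V) = 9 - 10 = -1)
((G(3, 5)/(-123))*(-87))*d(-1, 10) = ((-1/3*3/(-123))*(-87))*(-1) = (-1*(-1/123)*(-87))*(-1) = ((1/123)*(-87))*(-1) = -29/41*(-1) = 29/41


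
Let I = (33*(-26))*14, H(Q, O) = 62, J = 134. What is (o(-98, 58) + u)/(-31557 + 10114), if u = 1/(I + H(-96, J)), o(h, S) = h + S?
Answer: 478001/256243850 ≈ 0.0018654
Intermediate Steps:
I = -12012 (I = -858*14 = -12012)
o(h, S) = S + h
u = -1/11950 (u = 1/(-12012 + 62) = 1/(-11950) = -1/11950 ≈ -8.3682e-5)
(o(-98, 58) + u)/(-31557 + 10114) = ((58 - 98) - 1/11950)/(-31557 + 10114) = (-40 - 1/11950)/(-21443) = -478001/11950*(-1/21443) = 478001/256243850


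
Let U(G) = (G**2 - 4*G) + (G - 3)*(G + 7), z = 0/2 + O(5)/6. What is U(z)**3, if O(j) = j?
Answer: -43986977/5832 ≈ -7542.4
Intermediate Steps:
z = 5/6 (z = 0/2 + 5/6 = 0*(1/2) + 5*(1/6) = 0 + 5/6 = 5/6 ≈ 0.83333)
U(G) = G**2 - 4*G + (-3 + G)*(7 + G) (U(G) = (G**2 - 4*G) + (-3 + G)*(7 + G) = G**2 - 4*G + (-3 + G)*(7 + G))
U(z)**3 = (-21 + 2*(5/6)**2)**3 = (-21 + 2*(25/36))**3 = (-21 + 25/18)**3 = (-353/18)**3 = -43986977/5832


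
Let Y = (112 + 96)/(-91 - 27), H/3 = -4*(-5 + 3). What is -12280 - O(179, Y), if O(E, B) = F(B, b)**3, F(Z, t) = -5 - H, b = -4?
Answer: 12109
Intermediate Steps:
H = 24 (H = 3*(-4*(-5 + 3)) = 3*(-4*(-2)) = 3*8 = 24)
F(Z, t) = -29 (F(Z, t) = -5 - 1*24 = -5 - 24 = -29)
Y = -104/59 (Y = 208/(-118) = 208*(-1/118) = -104/59 ≈ -1.7627)
O(E, B) = -24389 (O(E, B) = (-29)**3 = -24389)
-12280 - O(179, Y) = -12280 - 1*(-24389) = -12280 + 24389 = 12109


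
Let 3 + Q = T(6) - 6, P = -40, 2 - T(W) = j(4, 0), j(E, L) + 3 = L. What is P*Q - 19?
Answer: 141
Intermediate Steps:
j(E, L) = -3 + L
T(W) = 5 (T(W) = 2 - (-3 + 0) = 2 - 1*(-3) = 2 + 3 = 5)
Q = -4 (Q = -3 + (5 - 6) = -3 - 1 = -4)
P*Q - 19 = -40*(-4) - 19 = 160 - 19 = 141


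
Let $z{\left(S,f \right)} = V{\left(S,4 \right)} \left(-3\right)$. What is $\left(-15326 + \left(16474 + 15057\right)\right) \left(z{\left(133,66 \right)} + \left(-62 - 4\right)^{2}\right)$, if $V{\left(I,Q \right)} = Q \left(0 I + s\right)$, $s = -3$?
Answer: $71172360$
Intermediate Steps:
$V{\left(I,Q \right)} = - 3 Q$ ($V{\left(I,Q \right)} = Q \left(0 I - 3\right) = Q \left(0 - 3\right) = Q \left(-3\right) = - 3 Q$)
$z{\left(S,f \right)} = 36$ ($z{\left(S,f \right)} = \left(-3\right) 4 \left(-3\right) = \left(-12\right) \left(-3\right) = 36$)
$\left(-15326 + \left(16474 + 15057\right)\right) \left(z{\left(133,66 \right)} + \left(-62 - 4\right)^{2}\right) = \left(-15326 + \left(16474 + 15057\right)\right) \left(36 + \left(-62 - 4\right)^{2}\right) = \left(-15326 + 31531\right) \left(36 + \left(-66\right)^{2}\right) = 16205 \left(36 + 4356\right) = 16205 \cdot 4392 = 71172360$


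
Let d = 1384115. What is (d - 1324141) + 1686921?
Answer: 1746895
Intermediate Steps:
(d - 1324141) + 1686921 = (1384115 - 1324141) + 1686921 = 59974 + 1686921 = 1746895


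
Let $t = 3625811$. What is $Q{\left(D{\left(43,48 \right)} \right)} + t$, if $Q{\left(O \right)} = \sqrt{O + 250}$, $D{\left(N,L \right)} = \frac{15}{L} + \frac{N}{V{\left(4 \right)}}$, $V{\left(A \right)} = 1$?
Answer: $3625811 + \frac{19 \sqrt{13}}{4} \approx 3.6258 \cdot 10^{6}$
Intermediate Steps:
$D{\left(N,L \right)} = N + \frac{15}{L}$ ($D{\left(N,L \right)} = \frac{15}{L} + \frac{N}{1} = \frac{15}{L} + N 1 = \frac{15}{L} + N = N + \frac{15}{L}$)
$Q{\left(O \right)} = \sqrt{250 + O}$
$Q{\left(D{\left(43,48 \right)} \right)} + t = \sqrt{250 + \left(43 + \frac{15}{48}\right)} + 3625811 = \sqrt{250 + \left(43 + 15 \cdot \frac{1}{48}\right)} + 3625811 = \sqrt{250 + \left(43 + \frac{5}{16}\right)} + 3625811 = \sqrt{250 + \frac{693}{16}} + 3625811 = \sqrt{\frac{4693}{16}} + 3625811 = \frac{19 \sqrt{13}}{4} + 3625811 = 3625811 + \frac{19 \sqrt{13}}{4}$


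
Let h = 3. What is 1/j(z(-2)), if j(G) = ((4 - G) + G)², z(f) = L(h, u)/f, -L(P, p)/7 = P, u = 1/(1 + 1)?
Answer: 1/16 ≈ 0.062500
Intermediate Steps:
u = ½ (u = 1/2 = ½ ≈ 0.50000)
L(P, p) = -7*P
z(f) = -21/f (z(f) = (-7*3)/f = -21/f)
j(G) = 16 (j(G) = 4² = 16)
1/j(z(-2)) = 1/16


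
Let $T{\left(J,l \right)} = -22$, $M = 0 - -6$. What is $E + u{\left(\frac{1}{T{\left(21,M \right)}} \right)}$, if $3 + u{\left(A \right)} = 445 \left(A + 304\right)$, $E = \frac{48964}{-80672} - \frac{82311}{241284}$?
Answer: $\frac{603335350744661}{4460697736} \approx 1.3526 \cdot 10^{5}$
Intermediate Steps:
$M = 6$ ($M = 0 + 6 = 6$)
$E = - \frac{384467141}{405517976}$ ($E = 48964 \left(- \frac{1}{80672}\right) - \frac{27437}{80428} = - \frac{12241}{20168} - \frac{27437}{80428} = - \frac{384467141}{405517976} \approx -0.94809$)
$u{\left(A \right)} = 135277 + 445 A$ ($u{\left(A \right)} = -3 + 445 \left(A + 304\right) = -3 + 445 \left(304 + A\right) = -3 + \left(135280 + 445 A\right) = 135277 + 445 A$)
$E + u{\left(\frac{1}{T{\left(21,M \right)}} \right)} = - \frac{384467141}{405517976} + \left(135277 + \frac{445}{-22}\right) = - \frac{384467141}{405517976} + \left(135277 + 445 \left(- \frac{1}{22}\right)\right) = - \frac{384467141}{405517976} + \left(135277 - \frac{445}{22}\right) = - \frac{384467141}{405517976} + \frac{2975649}{22} = \frac{603335350744661}{4460697736}$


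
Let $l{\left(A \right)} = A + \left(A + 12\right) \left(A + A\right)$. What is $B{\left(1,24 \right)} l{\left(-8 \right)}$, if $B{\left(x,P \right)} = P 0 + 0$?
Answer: $0$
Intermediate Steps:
$B{\left(x,P \right)} = 0$ ($B{\left(x,P \right)} = 0 + 0 = 0$)
$l{\left(A \right)} = A + 2 A \left(12 + A\right)$ ($l{\left(A \right)} = A + \left(12 + A\right) 2 A = A + 2 A \left(12 + A\right)$)
$B{\left(1,24 \right)} l{\left(-8 \right)} = 0 \left(- 8 \left(25 + 2 \left(-8\right)\right)\right) = 0 \left(- 8 \left(25 - 16\right)\right) = 0 \left(\left(-8\right) 9\right) = 0 \left(-72\right) = 0$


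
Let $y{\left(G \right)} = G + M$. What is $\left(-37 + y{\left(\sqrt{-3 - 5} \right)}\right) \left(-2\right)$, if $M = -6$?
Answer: $86 - 4 i \sqrt{2} \approx 86.0 - 5.6569 i$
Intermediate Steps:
$y{\left(G \right)} = -6 + G$ ($y{\left(G \right)} = G - 6 = -6 + G$)
$\left(-37 + y{\left(\sqrt{-3 - 5} \right)}\right) \left(-2\right) = \left(-37 - \left(6 - \sqrt{-3 - 5}\right)\right) \left(-2\right) = \left(-37 - \left(6 - \sqrt{-8}\right)\right) \left(-2\right) = \left(-37 - \left(6 - 2 i \sqrt{2}\right)\right) \left(-2\right) = \left(-43 + 2 i \sqrt{2}\right) \left(-2\right) = 86 - 4 i \sqrt{2}$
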